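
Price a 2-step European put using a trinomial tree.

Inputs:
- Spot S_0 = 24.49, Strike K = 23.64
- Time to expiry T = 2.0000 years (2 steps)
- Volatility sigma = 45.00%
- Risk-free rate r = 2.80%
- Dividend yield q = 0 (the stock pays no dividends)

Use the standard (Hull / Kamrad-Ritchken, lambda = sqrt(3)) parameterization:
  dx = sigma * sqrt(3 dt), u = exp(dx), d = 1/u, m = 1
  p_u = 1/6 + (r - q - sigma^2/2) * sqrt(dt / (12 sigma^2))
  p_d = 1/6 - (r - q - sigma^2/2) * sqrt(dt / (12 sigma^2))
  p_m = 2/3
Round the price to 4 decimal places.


dt = T/N = 1.000000; dx = sigma*sqrt(3*dt) = 0.779423
u = exp(dx) = 2.180214; d = 1/u = 0.458671
p_u = 0.119677, p_m = 0.666667, p_d = 0.213657
Discount per step: exp(-r*dt) = 0.972388
Stock lattice S(k, j) with j the centered position index:
  k=0: S(0,+0) = 24.4900
  k=1: S(1,-1) = 11.2328; S(1,+0) = 24.4900; S(1,+1) = 53.3934
  k=2: S(2,-2) = 5.1522; S(2,-1) = 11.2328; S(2,+0) = 24.4900; S(2,+1) = 53.3934; S(2,+2) = 116.4091
Terminal payoffs V(N, j) = max(K - S_T, 0):
  V(2,-2) = 18.487824; V(2,-1) = 12.407156; V(2,+0) = 0.000000; V(2,+1) = 0.000000; V(2,+2) = 0.000000
Backward induction: V(k, j) = exp(-r*dt) * [p_u * V(k+1, j+1) + p_m * V(k+1, j) + p_d * V(k+1, j-1)]
  V(1,-1) = exp(-r*dt) * [p_u*0.000000 + p_m*12.407156 + p_d*18.487824] = 11.884027
  V(1,+0) = exp(-r*dt) * [p_u*0.000000 + p_m*0.000000 + p_d*12.407156] = 2.577675
  V(1,+1) = exp(-r*dt) * [p_u*0.000000 + p_m*0.000000 + p_d*0.000000] = 0.000000
  V(0,+0) = exp(-r*dt) * [p_u*0.000000 + p_m*2.577675 + p_d*11.884027] = 4.139993

Answer: Price = V(0,0) = 4.1400


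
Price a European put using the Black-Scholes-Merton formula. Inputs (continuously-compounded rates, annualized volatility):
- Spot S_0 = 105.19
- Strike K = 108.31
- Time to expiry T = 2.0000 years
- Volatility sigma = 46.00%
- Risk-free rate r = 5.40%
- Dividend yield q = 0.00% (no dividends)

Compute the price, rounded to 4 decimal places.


d1 = (ln(S/K) + (r - q + 0.5*sigma^2) * T) / (sigma * sqrt(T)) = 0.44635463
d2 = d1 - sigma * sqrt(T) = -0.20418361
exp(-rT) = 0.89762760; exp(-qT) = 1.00000000
P = K * exp(-rT) * N(-d2) - S_0 * exp(-qT) * N(-d1)
N(-d1) = 0.32767055; N(-d2) = 0.58089499
P = 108.3100 * 0.89762760 * 0.58089499 - 105.1900 * 1.00000000 * 0.32767055 = 22.0081

Answer: Price = 22.0081


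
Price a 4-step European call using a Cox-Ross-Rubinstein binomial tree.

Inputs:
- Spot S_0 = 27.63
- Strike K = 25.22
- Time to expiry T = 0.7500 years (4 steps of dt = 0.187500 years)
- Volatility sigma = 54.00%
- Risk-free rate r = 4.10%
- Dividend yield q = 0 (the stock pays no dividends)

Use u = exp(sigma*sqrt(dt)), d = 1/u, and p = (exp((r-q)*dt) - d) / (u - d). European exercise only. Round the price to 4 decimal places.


Answer: Price = V(0,0) = 6.6117

Derivation:
dt = T/N = 0.187500
u = exp(sigma*sqrt(dt)) = 1.263426; d = 1/u = 0.791499
p = (exp((r-q)*dt) - d) / (u - d) = 0.458161
Discount per step: exp(-r*dt) = 0.992342
Stock lattice S(k, i) with i counting down-moves:
  k=0: S(0,0) = 27.6300
  k=1: S(1,0) = 34.9085; S(1,1) = 21.8691
  k=2: S(2,0) = 44.1042; S(2,1) = 27.6300; S(2,2) = 17.3094
  k=3: S(3,0) = 55.7224; S(3,1) = 34.9085; S(3,2) = 21.8691; S(3,3) = 13.7004
  k=4: S(4,0) = 70.4011; S(4,1) = 44.1042; S(4,2) = 27.6300; S(4,3) = 17.3094; S(4,4) = 10.8438
Terminal payoffs V(N, i) = max(S_T - K, 0):
  V(4,0) = 45.181148; V(4,1) = 18.884237; V(4,2) = 2.410000; V(4,3) = 0.000000; V(4,4) = 0.000000
Backward induction: V(k, i) = exp(-r*dt) * [p * V(k+1, i) + (1-p) * V(k+1, i+1)].
  V(3,0) = exp(-r*dt) * [p*45.181148 + (1-p)*18.884237] = 30.695563
  V(3,1) = exp(-r*dt) * [p*18.884237 + (1-p)*2.410000] = 9.881588
  V(3,2) = exp(-r*dt) * [p*2.410000 + (1-p)*0.000000] = 1.095711
  V(3,3) = exp(-r*dt) * [p*0.000000 + (1-p)*0.000000] = 0.000000
  V(2,0) = exp(-r*dt) * [p*30.695563 + (1-p)*9.881588] = 19.269029
  V(2,1) = exp(-r*dt) * [p*9.881588 + (1-p)*1.095711] = 5.081836
  V(2,2) = exp(-r*dt) * [p*1.095711 + (1-p)*0.000000] = 0.498167
  V(1,0) = exp(-r*dt) * [p*19.269029 + (1-p)*5.081836] = 11.493154
  V(1,1) = exp(-r*dt) * [p*5.081836 + (1-p)*0.498167] = 2.578326
  V(0,0) = exp(-r*dt) * [p*11.493154 + (1-p)*2.578326] = 6.611725


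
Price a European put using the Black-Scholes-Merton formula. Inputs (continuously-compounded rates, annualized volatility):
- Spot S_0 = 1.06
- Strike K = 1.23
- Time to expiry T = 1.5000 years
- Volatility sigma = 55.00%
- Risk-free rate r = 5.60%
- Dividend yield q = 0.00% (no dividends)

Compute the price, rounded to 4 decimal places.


d1 = (ln(S/K) + (r - q + 0.5*sigma^2) * T) / (sigma * sqrt(T)) = 0.24068796
d2 = d1 - sigma * sqrt(T) = -0.43292172
exp(-rT) = 0.91943126; exp(-qT) = 1.00000000
P = K * exp(-rT) * N(-d2) - S_0 * exp(-qT) * N(-d1)
N(-d1) = 0.40489849; N(-d2) = 0.66746418
P = 1.2300 * 0.91943126 * 0.66746418 - 1.0600 * 1.00000000 * 0.40489849 = 0.3256

Answer: Price = 0.3256


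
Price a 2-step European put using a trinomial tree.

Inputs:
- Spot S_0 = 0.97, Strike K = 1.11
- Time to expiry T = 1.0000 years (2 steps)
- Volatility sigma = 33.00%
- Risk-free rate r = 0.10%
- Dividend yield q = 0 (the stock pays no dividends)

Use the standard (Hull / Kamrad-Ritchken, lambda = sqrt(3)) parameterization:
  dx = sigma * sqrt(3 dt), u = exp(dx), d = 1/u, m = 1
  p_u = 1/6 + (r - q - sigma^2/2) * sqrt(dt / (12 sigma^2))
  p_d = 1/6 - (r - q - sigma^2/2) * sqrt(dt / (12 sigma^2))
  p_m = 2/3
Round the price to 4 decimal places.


Answer: Price = V(0,0) = 0.2197

Derivation:
dt = T/N = 0.500000; dx = sigma*sqrt(3*dt) = 0.404166
u = exp(dx) = 1.498052; d = 1/u = 0.667533
p_u = 0.133605, p_m = 0.666667, p_d = 0.199729
Discount per step: exp(-r*dt) = 0.999500
Stock lattice S(k, j) with j the centered position index:
  k=0: S(0,+0) = 0.9700
  k=1: S(1,-1) = 0.6475; S(1,+0) = 0.9700; S(1,+1) = 1.4531
  k=2: S(2,-2) = 0.4322; S(2,-1) = 0.6475; S(2,+0) = 0.9700; S(2,+1) = 1.4531; S(2,+2) = 2.1768
Terminal payoffs V(N, j) = max(K - S_T, 0):
  V(2,-2) = 0.677767; V(2,-1) = 0.462493; V(2,+0) = 0.140000; V(2,+1) = 0.000000; V(2,+2) = 0.000000
Backward induction: V(k, j) = exp(-r*dt) * [p_u * V(k+1, j+1) + p_m * V(k+1, j) + p_d * V(k+1, j-1)]
  V(1,-1) = exp(-r*dt) * [p_u*0.140000 + p_m*0.462493 + p_d*0.677767] = 0.462171
  V(1,+0) = exp(-r*dt) * [p_u*0.000000 + p_m*0.140000 + p_d*0.462493] = 0.185613
  V(1,+1) = exp(-r*dt) * [p_u*0.000000 + p_m*0.000000 + p_d*0.140000] = 0.027948
  V(0,+0) = exp(-r*dt) * [p_u*0.027948 + p_m*0.185613 + p_d*0.462171] = 0.219675


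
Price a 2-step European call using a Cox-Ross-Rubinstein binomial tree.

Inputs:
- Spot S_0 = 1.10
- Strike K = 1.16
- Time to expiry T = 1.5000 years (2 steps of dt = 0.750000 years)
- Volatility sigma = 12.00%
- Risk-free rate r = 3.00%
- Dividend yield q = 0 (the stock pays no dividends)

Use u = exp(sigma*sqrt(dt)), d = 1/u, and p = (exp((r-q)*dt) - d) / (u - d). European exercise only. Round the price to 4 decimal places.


dt = T/N = 0.750000
u = exp(sigma*sqrt(dt)) = 1.109515; d = 1/u = 0.901295
p = (exp((r-q)*dt) - d) / (u - d) = 0.583326
Discount per step: exp(-r*dt) = 0.977751
Stock lattice S(k, i) with i counting down-moves:
  k=0: S(0,0) = 1.1000
  k=1: S(1,0) = 1.2205; S(1,1) = 0.9914
  k=2: S(2,0) = 1.3541; S(2,1) = 1.1000; S(2,2) = 0.8936
Terminal payoffs V(N, i) = max(S_T - K, 0):
  V(2,0) = 0.194126; V(2,1) = 0.000000; V(2,2) = 0.000000
Backward induction: V(k, i) = exp(-r*dt) * [p * V(k+1, i) + (1-p) * V(k+1, i+1)].
  V(1,0) = exp(-r*dt) * [p*0.194126 + (1-p)*0.000000] = 0.110719
  V(1,1) = exp(-r*dt) * [p*0.000000 + (1-p)*0.000000] = 0.000000
  V(0,0) = exp(-r*dt) * [p*0.110719 + (1-p)*0.000000] = 0.063149

Answer: Price = V(0,0) = 0.0631


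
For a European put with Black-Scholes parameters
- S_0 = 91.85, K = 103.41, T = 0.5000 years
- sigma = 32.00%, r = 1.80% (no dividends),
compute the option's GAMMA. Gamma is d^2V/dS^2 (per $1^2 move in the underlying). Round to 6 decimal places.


Answer: Gamma = 0.017919

Derivation:
d1 = -0.3709873626; d2 = -0.5972615325
phi(d1) = 0.3724120618; exp(-qT) = 1.0000000000; exp(-rT) = 0.9910403788
Gamma = exp(-qT) * phi(d1) / (S * sigma * sqrt(T)) = 1.0000000000 * 0.3724120618 / (91.8500 * 0.3200 * 0.7071067812) = 0.017919


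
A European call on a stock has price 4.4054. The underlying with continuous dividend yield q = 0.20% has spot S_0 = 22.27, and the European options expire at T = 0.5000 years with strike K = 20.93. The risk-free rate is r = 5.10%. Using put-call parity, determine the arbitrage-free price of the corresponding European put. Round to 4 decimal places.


Answer: Put price = 2.5607

Derivation:
Put-call parity: C - P = S_0 * exp(-qT) - K * exp(-rT).
S_0 * exp(-qT) = 22.2700 * 0.99900050 = 22.24774113
K * exp(-rT) = 20.9300 * 0.97482238 = 20.40303239
P = C - S*exp(-qT) + K*exp(-rT)
P = 4.4054 - 22.24774113 + 20.40303239 = 2.5607


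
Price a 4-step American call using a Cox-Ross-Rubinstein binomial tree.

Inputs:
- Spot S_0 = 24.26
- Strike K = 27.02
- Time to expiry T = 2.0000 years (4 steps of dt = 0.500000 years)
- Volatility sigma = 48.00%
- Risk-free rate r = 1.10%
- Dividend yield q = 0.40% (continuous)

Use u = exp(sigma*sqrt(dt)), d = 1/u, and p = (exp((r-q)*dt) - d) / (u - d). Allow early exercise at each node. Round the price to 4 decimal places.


dt = T/N = 0.500000
u = exp(sigma*sqrt(dt)) = 1.404121; d = 1/u = 0.712189
p = (exp((r-q)*dt) - d) / (u - d) = 0.421020
Discount per step: exp(-r*dt) = 0.994515
Stock lattice S(k, i) with i counting down-moves:
  k=0: S(0,0) = 24.2600
  k=1: S(1,0) = 34.0640; S(1,1) = 17.2777
  k=2: S(2,0) = 47.8299; S(2,1) = 24.2600; S(2,2) = 12.3050
  k=3: S(3,0) = 67.1590; S(3,1) = 34.0640; S(3,2) = 17.2777; S(3,3) = 8.7635
  k=4: S(4,0) = 94.2993; S(4,1) = 47.8299; S(4,2) = 24.2600; S(4,3) = 12.3050; S(4,4) = 6.2413
Terminal payoffs V(N, i) = max(S_T - K, 0):
  V(4,0) = 67.279315; V(4,1) = 20.809921; V(4,2) = 0.000000; V(4,3) = 0.000000; V(4,4) = 0.000000
Backward induction: V(k, i) = exp(-r*dt) * [p * V(k+1, i) + (1-p) * V(k+1, i+1)]; then take max(V_cont, immediate exercise) for American.
  V(3,0) = exp(-r*dt) * [p*67.279315 + (1-p)*20.809921] = 40.153000; exercise = 40.138982; V(3,0) = max -> 40.153000
  V(3,1) = exp(-r*dt) * [p*20.809921 + (1-p)*0.000000] = 8.713331; exercise = 7.043968; V(3,1) = max -> 8.713331
  V(3,2) = exp(-r*dt) * [p*0.000000 + (1-p)*0.000000] = 0.000000; exercise = 0.000000; V(3,2) = max -> 0.000000
  V(3,3) = exp(-r*dt) * [p*0.000000 + (1-p)*0.000000] = 0.000000; exercise = 0.000000; V(3,3) = max -> 0.000000
  V(2,0) = exp(-r*dt) * [p*40.153000 + (1-p)*8.713331] = 21.829656; exercise = 20.809921; V(2,0) = max -> 21.829656
  V(2,1) = exp(-r*dt) * [p*8.713331 + (1-p)*0.000000] = 3.648362; exercise = 0.000000; V(2,1) = max -> 3.648362
  V(2,2) = exp(-r*dt) * [p*0.000000 + (1-p)*0.000000] = 0.000000; exercise = 0.000000; V(2,2) = max -> 0.000000
  V(1,0) = exp(-r*dt) * [p*21.829656 + (1-p)*3.648362] = 11.241048; exercise = 7.043968; V(1,0) = max -> 11.241048
  V(1,1) = exp(-r*dt) * [p*3.648362 + (1-p)*0.000000] = 1.527607; exercise = 0.000000; V(1,1) = max -> 1.527607
  V(0,0) = exp(-r*dt) * [p*11.241048 + (1-p)*1.527607] = 5.586347; exercise = 0.000000; V(0,0) = max -> 5.586347

Answer: Price = V(0,0) = 5.5863


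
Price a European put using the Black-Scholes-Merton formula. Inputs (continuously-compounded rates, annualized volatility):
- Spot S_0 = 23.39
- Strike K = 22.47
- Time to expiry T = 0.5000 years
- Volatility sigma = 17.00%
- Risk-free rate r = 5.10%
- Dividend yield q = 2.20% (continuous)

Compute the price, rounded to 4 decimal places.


d1 = (ln(S/K) + (r - q + 0.5*sigma^2) * T) / (sigma * sqrt(T)) = 0.51454492
d2 = d1 - sigma * sqrt(T) = 0.39433677
exp(-rT) = 0.97482238; exp(-qT) = 0.98906028
P = K * exp(-rT) * N(-d2) - S_0 * exp(-qT) * N(-d1)
N(-d1) = 0.30343553; N(-d2) = 0.34666621
P = 22.4700 * 0.97482238 * 0.34666621 - 23.3900 * 0.98906028 * 0.30343553 = 0.5738

Answer: Price = 0.5738


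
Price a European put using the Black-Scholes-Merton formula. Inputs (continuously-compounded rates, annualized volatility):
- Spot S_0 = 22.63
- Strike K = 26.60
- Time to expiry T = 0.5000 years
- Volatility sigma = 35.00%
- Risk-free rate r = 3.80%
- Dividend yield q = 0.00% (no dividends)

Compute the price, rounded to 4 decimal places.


d1 = (ln(S/K) + (r - q + 0.5*sigma^2) * T) / (sigma * sqrt(T)) = -0.45258776
d2 = d1 - sigma * sqrt(T) = -0.70007513
exp(-rT) = 0.98117936; exp(-qT) = 1.00000000
P = K * exp(-rT) * N(-d2) - S_0 * exp(-qT) * N(-d1)
N(-d1) = 0.67457719; N(-d2) = 0.75805981
P = 26.6000 * 0.98117936 * 0.75805981 - 22.6300 * 1.00000000 * 0.67457719 = 4.5192

Answer: Price = 4.5192


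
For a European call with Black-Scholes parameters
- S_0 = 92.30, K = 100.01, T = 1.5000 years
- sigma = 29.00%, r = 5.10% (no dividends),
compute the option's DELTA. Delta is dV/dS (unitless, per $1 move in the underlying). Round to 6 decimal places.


d1 = 0.1670973219; d2 = -0.1880786908
phi(d1) = 0.3934114412; exp(-qT) = 1.0000000000; exp(-rT) = 0.9263529143
N(d1) = 0.5663532634
Delta = exp(-qT) * N(d1) = 1.0000000000 * 0.5663532634 = 0.566353

Answer: Delta = 0.566353


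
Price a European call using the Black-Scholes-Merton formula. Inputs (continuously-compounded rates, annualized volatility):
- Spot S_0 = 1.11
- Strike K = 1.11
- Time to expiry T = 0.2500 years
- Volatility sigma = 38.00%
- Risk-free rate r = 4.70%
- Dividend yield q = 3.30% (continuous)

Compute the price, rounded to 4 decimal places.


d1 = (ln(S/K) + (r - q + 0.5*sigma^2) * T) / (sigma * sqrt(T)) = 0.11342105
d2 = d1 - sigma * sqrt(T) = -0.07657895
exp(-rT) = 0.98831876; exp(-qT) = 0.99178394
C = S_0 * exp(-qT) * N(d1) - K * exp(-rT) * N(d2)
N(d1) = 0.54515163; N(d2) = 0.46947925
C = 1.1100 * 0.99178394 * 0.54515163 - 1.1100 * 0.98831876 * 0.46947925 = 0.0851

Answer: Price = 0.0851


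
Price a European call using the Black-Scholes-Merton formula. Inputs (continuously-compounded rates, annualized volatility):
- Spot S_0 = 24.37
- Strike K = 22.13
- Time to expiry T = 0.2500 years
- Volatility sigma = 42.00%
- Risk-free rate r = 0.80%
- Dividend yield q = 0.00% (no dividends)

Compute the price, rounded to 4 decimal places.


d1 = (ln(S/K) + (r - q + 0.5*sigma^2) * T) / (sigma * sqrt(T)) = 0.57366054
d2 = d1 - sigma * sqrt(T) = 0.36366054
exp(-rT) = 0.99800200; exp(-qT) = 1.00000000
C = S_0 * exp(-qT) * N(d1) - K * exp(-rT) * N(d2)
N(d1) = 0.71690123; N(d2) = 0.64194424
C = 24.3700 * 1.00000000 * 0.71690123 - 22.1300 * 0.99800200 * 0.64194424 = 3.2930

Answer: Price = 3.2930


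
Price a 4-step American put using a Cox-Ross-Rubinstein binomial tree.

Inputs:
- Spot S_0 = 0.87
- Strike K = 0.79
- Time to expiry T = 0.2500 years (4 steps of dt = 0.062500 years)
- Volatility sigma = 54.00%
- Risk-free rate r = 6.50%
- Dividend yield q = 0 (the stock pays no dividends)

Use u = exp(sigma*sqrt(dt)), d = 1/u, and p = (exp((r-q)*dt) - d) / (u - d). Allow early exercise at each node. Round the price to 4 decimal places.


Answer: Price = V(0,0) = 0.0539

Derivation:
dt = T/N = 0.062500
u = exp(sigma*sqrt(dt)) = 1.144537; d = 1/u = 0.873716
p = (exp((r-q)*dt) - d) / (u - d) = 0.481332
Discount per step: exp(-r*dt) = 0.995946
Stock lattice S(k, i) with i counting down-moves:
  k=0: S(0,0) = 0.8700
  k=1: S(1,0) = 0.9957; S(1,1) = 0.7601
  k=2: S(2,0) = 1.1397; S(2,1) = 0.8700; S(2,2) = 0.6641
  k=3: S(3,0) = 1.3044; S(3,1) = 0.9957; S(3,2) = 0.7601; S(3,3) = 0.5803
  k=4: S(4,0) = 1.4929; S(4,1) = 1.1397; S(4,2) = 0.8700; S(4,3) = 0.6641; S(4,4) = 0.5070
Terminal payoffs V(N, i) = max(K - S_T, 0):
  V(4,0) = 0.000000; V(4,1) = 0.000000; V(4,2) = 0.000000; V(4,3) = 0.125860; V(4,4) = 0.283009
Backward induction: V(k, i) = exp(-r*dt) * [p * V(k+1, i) + (1-p) * V(k+1, i+1)]; then take max(V_cont, immediate exercise) for American.
  V(3,0) = exp(-r*dt) * [p*0.000000 + (1-p)*0.000000] = 0.000000; exercise = 0.000000; V(3,0) = max -> 0.000000
  V(3,1) = exp(-r*dt) * [p*0.000000 + (1-p)*0.000000] = 0.000000; exercise = 0.000000; V(3,1) = max -> 0.000000
  V(3,2) = exp(-r*dt) * [p*0.000000 + (1-p)*0.125860] = 0.065015; exercise = 0.029867; V(3,2) = max -> 0.065015
  V(3,3) = exp(-r*dt) * [p*0.125860 + (1-p)*0.283009] = 0.206527; exercise = 0.209730; V(3,3) = max -> 0.209730
  V(2,0) = exp(-r*dt) * [p*0.000000 + (1-p)*0.000000] = 0.000000; exercise = 0.000000; V(2,0) = max -> 0.000000
  V(2,1) = exp(-r*dt) * [p*0.000000 + (1-p)*0.065015] = 0.033584; exercise = 0.000000; V(2,1) = max -> 0.033584
  V(2,2) = exp(-r*dt) * [p*0.065015 + (1-p)*0.209730] = 0.139506; exercise = 0.125860; V(2,2) = max -> 0.139506
  V(1,0) = exp(-r*dt) * [p*0.000000 + (1-p)*0.033584] = 0.017348; exercise = 0.000000; V(1,0) = max -> 0.017348
  V(1,1) = exp(-r*dt) * [p*0.033584 + (1-p)*0.139506] = 0.088164; exercise = 0.029867; V(1,1) = max -> 0.088164
  V(0,0) = exp(-r*dt) * [p*0.017348 + (1-p)*0.088164] = 0.053859; exercise = 0.000000; V(0,0) = max -> 0.053859


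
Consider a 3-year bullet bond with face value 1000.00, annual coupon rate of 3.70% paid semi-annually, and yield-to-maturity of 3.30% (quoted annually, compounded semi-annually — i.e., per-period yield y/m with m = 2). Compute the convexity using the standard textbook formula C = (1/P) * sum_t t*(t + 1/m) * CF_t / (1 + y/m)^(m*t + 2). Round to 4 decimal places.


Coupon per period c = face * coupon_rate / m = 18.500000
Periods per year m = 2; per-period yield y/m = 0.016500
Number of cashflows N = 6
Cashflows (t years, CF_t, discount factor 1/(1+y/m)^(m*t), PV):
  t = 0.5000: CF_t = 18.500000, DF = 0.983768, PV = 18.199705
  t = 1.0000: CF_t = 18.500000, DF = 0.967799, PV = 17.904284
  t = 1.5000: CF_t = 18.500000, DF = 0.952090, PV = 17.613659
  t = 2.0000: CF_t = 18.500000, DF = 0.936635, PV = 17.327751
  t = 2.5000: CF_t = 18.500000, DF = 0.921432, PV = 17.046484
  t = 3.0000: CF_t = 1018.500000, DF = 0.906475, PV = 923.244514
Price P = sum_t PV_t = 1011.336396
Convexity numerator sum_t t*(t + 1/m) * CF_t / (1+y/m)^(m*t + 2):
  t = 0.5000: term = 8.806829
  t = 1.0000: term = 25.991626
  t = 1.5000: term = 51.139452
  t = 2.0000: term = 83.848913
  t = 2.5000: term = 123.731794
  t = 3.0000: term = 9381.910133
Convexity = (1/P) * sum = 9675.428747 / 1011.336396 = 9.566974

Answer: Convexity = 9.5670


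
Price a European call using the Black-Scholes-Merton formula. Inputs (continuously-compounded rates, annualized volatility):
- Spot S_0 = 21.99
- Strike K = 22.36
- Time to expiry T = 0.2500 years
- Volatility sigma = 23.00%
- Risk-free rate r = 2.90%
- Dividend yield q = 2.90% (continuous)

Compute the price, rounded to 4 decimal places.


Answer: Price = 0.8364

Derivation:
d1 = (ln(S/K) + (r - q + 0.5*sigma^2) * T) / (sigma * sqrt(T)) = -0.08759429
d2 = d1 - sigma * sqrt(T) = -0.20259429
exp(-rT) = 0.99277622; exp(-qT) = 0.99277622
C = S_0 * exp(-qT) * N(d1) - K * exp(-rT) * N(d2)
N(d1) = 0.46509957; N(d2) = 0.41972608
C = 21.9900 * 0.99277622 * 0.46509957 - 22.3600 * 0.99277622 * 0.41972608 = 0.8364


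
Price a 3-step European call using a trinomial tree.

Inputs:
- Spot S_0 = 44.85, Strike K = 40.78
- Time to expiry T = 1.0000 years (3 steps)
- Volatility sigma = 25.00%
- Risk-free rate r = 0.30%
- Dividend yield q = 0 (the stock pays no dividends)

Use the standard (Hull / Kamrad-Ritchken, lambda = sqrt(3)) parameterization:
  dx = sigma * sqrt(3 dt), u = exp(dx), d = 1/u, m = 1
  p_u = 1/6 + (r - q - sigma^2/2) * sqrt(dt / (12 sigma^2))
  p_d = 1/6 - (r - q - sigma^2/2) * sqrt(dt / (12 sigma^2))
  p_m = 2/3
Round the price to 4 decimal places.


dt = T/N = 0.333333; dx = sigma*sqrt(3*dt) = 0.250000
u = exp(dx) = 1.284025; d = 1/u = 0.778801
p_u = 0.147833, p_m = 0.666667, p_d = 0.185500
Discount per step: exp(-r*dt) = 0.999000
Stock lattice S(k, j) with j the centered position index:
  k=0: S(0,+0) = 44.8500
  k=1: S(1,-1) = 34.9292; S(1,+0) = 44.8500; S(1,+1) = 57.5885
  k=2: S(2,-2) = 27.2029; S(2,-1) = 34.9292; S(2,+0) = 44.8500; S(2,+1) = 57.5885; S(2,+2) = 73.9451
  k=3: S(3,-3) = 21.1856; S(3,-2) = 27.2029; S(3,-1) = 34.9292; S(3,+0) = 44.8500; S(3,+1) = 57.5885; S(3,+2) = 73.9451; S(3,+3) = 94.9475
Terminal payoffs V(N, j) = max(S_T - K, 0):
  V(3,-3) = 0.000000; V(3,-2) = 0.000000; V(3,-1) = 0.000000; V(3,+0) = 4.070000; V(3,+1) = 16.808540; V(3,+2) = 33.165149; V(3,+3) = 54.167451
Backward induction: V(k, j) = exp(-r*dt) * [p_u * V(k+1, j+1) + p_m * V(k+1, j) + p_d * V(k+1, j-1)]
  V(2,-2) = exp(-r*dt) * [p_u*0.000000 + p_m*0.000000 + p_d*0.000000] = 0.000000
  V(2,-1) = exp(-r*dt) * [p_u*4.070000 + p_m*0.000000 + p_d*0.000000] = 0.601080
  V(2,+0) = exp(-r*dt) * [p_u*16.808540 + p_m*4.070000 + p_d*0.000000] = 5.193000
  V(2,+1) = exp(-r*dt) * [p_u*33.165149 + p_m*16.808540 + p_d*4.070000] = 16.846738
  V(2,+2) = exp(-r*dt) * [p_u*54.167451 + p_m*33.165149 + p_d*16.808540] = 33.202619
  V(1,-1) = exp(-r*dt) * [p_u*5.193000 + p_m*0.601080 + p_d*0.000000] = 1.167251
  V(1,+0) = exp(-r*dt) * [p_u*16.846738 + p_m*5.193000 + p_d*0.601080] = 6.057949
  V(1,+1) = exp(-r*dt) * [p_u*33.202619 + p_m*16.846738 + p_d*5.193000] = 17.085819
  V(0,+0) = exp(-r*dt) * [p_u*17.085819 + p_m*6.057949 + p_d*1.167251] = 6.774234

Answer: Price = V(0,0) = 6.7742


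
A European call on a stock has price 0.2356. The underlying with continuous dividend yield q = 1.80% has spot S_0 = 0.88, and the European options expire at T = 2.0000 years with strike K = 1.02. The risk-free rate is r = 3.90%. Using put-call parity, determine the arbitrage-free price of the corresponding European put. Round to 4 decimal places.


Put-call parity: C - P = S_0 * exp(-qT) - K * exp(-rT).
S_0 * exp(-qT) = 0.8800 * 0.96464029 = 0.84888346
K * exp(-rT) = 1.0200 * 0.92496443 = 0.94346372
P = C - S*exp(-qT) + K*exp(-rT)
P = 0.2356 - 0.84888346 + 0.94346372 = 0.3302

Answer: Put price = 0.3302


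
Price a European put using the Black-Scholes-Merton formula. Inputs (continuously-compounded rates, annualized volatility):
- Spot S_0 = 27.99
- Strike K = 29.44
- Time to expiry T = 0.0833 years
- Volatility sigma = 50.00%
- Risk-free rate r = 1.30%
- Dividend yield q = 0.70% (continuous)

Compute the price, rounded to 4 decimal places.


d1 = (ln(S/K) + (r - q + 0.5*sigma^2) * T) / (sigma * sqrt(T)) = -0.27437494
d2 = d1 - sigma * sqrt(T) = -0.41868364
exp(-rT) = 0.99891769; exp(-qT) = 0.99941707
P = K * exp(-rT) * N(-d2) - S_0 * exp(-qT) * N(-d1)
N(-d1) = 0.60810175; N(-d2) = 0.66227632
P = 29.4400 * 0.99891769 * 0.66227632 - 27.9900 * 0.99941707 * 0.60810175 = 2.4655

Answer: Price = 2.4655


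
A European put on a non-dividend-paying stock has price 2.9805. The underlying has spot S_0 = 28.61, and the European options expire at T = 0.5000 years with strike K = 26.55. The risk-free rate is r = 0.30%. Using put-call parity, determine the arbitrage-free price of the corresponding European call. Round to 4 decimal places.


Answer: Call price = 5.0803

Derivation:
Put-call parity: C - P = S_0 * exp(-qT) - K * exp(-rT).
S_0 * exp(-qT) = 28.6100 * 1.00000000 = 28.61000000
K * exp(-rT) = 26.5500 * 0.99850112 = 26.51020485
C = P + S*exp(-qT) - K*exp(-rT)
C = 2.9805 + 28.61000000 - 26.51020485 = 5.0803


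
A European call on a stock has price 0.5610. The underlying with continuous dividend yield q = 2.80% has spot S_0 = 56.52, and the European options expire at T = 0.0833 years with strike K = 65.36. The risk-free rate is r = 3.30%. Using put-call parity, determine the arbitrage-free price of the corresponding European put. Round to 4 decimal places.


Put-call parity: C - P = S_0 * exp(-qT) - K * exp(-rT).
S_0 * exp(-qT) = 56.5200 * 0.99767032 = 56.38832637
K * exp(-rT) = 65.3600 * 0.99725487 = 65.18057861
P = C - S*exp(-qT) + K*exp(-rT)
P = 0.5610 - 56.38832637 + 65.18057861 = 9.3533

Answer: Put price = 9.3533


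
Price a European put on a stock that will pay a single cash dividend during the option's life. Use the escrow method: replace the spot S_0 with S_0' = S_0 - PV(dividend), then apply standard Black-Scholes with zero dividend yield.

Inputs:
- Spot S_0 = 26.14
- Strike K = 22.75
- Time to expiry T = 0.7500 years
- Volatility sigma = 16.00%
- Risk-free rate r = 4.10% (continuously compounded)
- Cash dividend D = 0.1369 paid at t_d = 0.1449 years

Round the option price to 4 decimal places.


Answer: Price = 0.1910

Derivation:
PV(D) = D * exp(-r * t_d) = 0.1369 * 0.99407671 = 0.13608910
S_0' = S_0 - PV(D) = 26.1400 - 0.13608910 = 26.00391090
d1 = (ln(S_0'/K) + (r + sigma^2/2)*T) / (sigma*sqrt(T)) = 1.25596634
d2 = d1 - sigma*sqrt(T) = 1.11740227
exp(-rT) = 0.96971797
N(-d1) = 0.10456409; N(-d2) = 0.13191118
P = K * exp(-rT) * N(-d2) - S_0' * N(-d1) = 22.7500 * 0.96971797 * 0.13191118 - 26.00391090 * 0.10456409 = 0.1910


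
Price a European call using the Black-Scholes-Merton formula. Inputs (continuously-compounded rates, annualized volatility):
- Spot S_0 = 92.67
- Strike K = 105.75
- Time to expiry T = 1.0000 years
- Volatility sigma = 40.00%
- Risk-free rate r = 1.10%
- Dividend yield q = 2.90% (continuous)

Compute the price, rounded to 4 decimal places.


Answer: Price = 9.1949

Derivation:
d1 = (ln(S/K) + (r - q + 0.5*sigma^2) * T) / (sigma * sqrt(T)) = -0.17508256
d2 = d1 - sigma * sqrt(T) = -0.57508256
exp(-rT) = 0.98906028; exp(-qT) = 0.97141646
C = S_0 * exp(-qT) * N(d1) - K * exp(-rT) * N(d2)
N(d1) = 0.43050738; N(d2) = 0.28261773
C = 92.6700 * 0.97141646 * 0.43050738 - 105.7500 * 0.98906028 * 0.28261773 = 9.1949


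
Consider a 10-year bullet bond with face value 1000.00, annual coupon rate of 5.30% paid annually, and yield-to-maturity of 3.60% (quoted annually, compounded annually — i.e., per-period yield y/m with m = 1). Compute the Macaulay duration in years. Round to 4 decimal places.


Coupon per period c = face * coupon_rate / m = 53.000000
Periods per year m = 1; per-period yield y/m = 0.036000
Number of cashflows N = 10
Cashflows (t years, CF_t, discount factor 1/(1+y/m)^(m*t), PV):
  t = 1.0000: CF_t = 53.000000, DF = 0.965251, PV = 51.158301
  t = 2.0000: CF_t = 53.000000, DF = 0.931709, PV = 49.380600
  t = 3.0000: CF_t = 53.000000, DF = 0.899333, PV = 47.664671
  t = 4.0000: CF_t = 53.000000, DF = 0.868082, PV = 46.008370
  t = 5.0000: CF_t = 53.000000, DF = 0.837917, PV = 44.409624
  t = 6.0000: CF_t = 53.000000, DF = 0.808801, PV = 42.866432
  t = 7.0000: CF_t = 53.000000, DF = 0.780696, PV = 41.376865
  t = 8.0000: CF_t = 53.000000, DF = 0.753567, PV = 39.939059
  t = 9.0000: CF_t = 53.000000, DF = 0.727381, PV = 38.551215
  t = 10.0000: CF_t = 1053.000000, DF = 0.702106, PV = 739.317212
Price P = sum_t PV_t = 1140.672349
Macaulay numerator sum_t t * PV_t:
  t * PV_t at t = 1.0000: 51.158301
  t * PV_t at t = 2.0000: 98.761199
  t * PV_t at t = 3.0000: 142.994014
  t * PV_t at t = 4.0000: 184.033480
  t * PV_t at t = 5.0000: 222.048118
  t * PV_t at t = 6.0000: 257.198592
  t * PV_t at t = 7.0000: 289.638055
  t * PV_t at t = 8.0000: 319.512471
  t * PV_t at t = 9.0000: 346.960936
  t * PV_t at t = 10.0000: 7393.172120
Macaulay duration D = (sum_t t * PV_t) / P = 9305.477286 / 1140.672349 = 8.157888

Answer: Macaulay duration = 8.1579 years


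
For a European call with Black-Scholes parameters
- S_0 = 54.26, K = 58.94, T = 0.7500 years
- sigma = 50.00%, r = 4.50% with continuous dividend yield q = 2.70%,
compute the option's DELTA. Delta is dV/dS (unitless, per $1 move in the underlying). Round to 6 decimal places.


Answer: Delta = 0.512100

Derivation:
d1 = 0.0566203481; d2 = -0.3763923538
phi(d1) = 0.3983033153; exp(-qT) = 0.9799536543; exp(-rT) = 0.9668131777
N(d1) = 0.5225761875
Delta = exp(-qT) * N(d1) = 0.9799536543 * 0.5225761875 = 0.512100


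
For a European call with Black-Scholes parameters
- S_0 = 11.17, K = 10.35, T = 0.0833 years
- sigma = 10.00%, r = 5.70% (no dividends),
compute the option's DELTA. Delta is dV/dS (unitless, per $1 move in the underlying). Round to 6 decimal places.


Answer: Delta = 0.997604

Derivation:
d1 = 2.8206786951; d2 = 2.7918169557
phi(d1) = 0.0074685629; exp(-qT) = 1.0000000000; exp(-rT) = 0.9952631544
N(d1) = 0.9976038913
Delta = exp(-qT) * N(d1) = 1.0000000000 * 0.9976038913 = 0.997604


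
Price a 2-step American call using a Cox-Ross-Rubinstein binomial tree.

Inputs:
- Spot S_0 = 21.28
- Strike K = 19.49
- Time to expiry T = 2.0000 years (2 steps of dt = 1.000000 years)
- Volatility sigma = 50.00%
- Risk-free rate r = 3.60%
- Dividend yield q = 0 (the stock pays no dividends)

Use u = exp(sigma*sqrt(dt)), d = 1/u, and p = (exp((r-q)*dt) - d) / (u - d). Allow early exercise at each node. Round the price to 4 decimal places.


dt = T/N = 1.000000
u = exp(sigma*sqrt(dt)) = 1.648721; d = 1/u = 0.606531
p = (exp((r-q)*dt) - d) / (u - d) = 0.412713
Discount per step: exp(-r*dt) = 0.964640
Stock lattice S(k, i) with i counting down-moves:
  k=0: S(0,0) = 21.2800
  k=1: S(1,0) = 35.0848; S(1,1) = 12.9070
  k=2: S(2,0) = 57.8450; S(2,1) = 21.2800; S(2,2) = 7.8285
Terminal payoffs V(N, i) = max(S_T - K, 0):
  V(2,0) = 38.355037; V(2,1) = 1.790000; V(2,2) = 0.000000
Backward induction: V(k, i) = exp(-r*dt) * [p * V(k+1, i) + (1-p) * V(k+1, i+1)]; then take max(V_cont, immediate exercise) for American.
  V(1,0) = exp(-r*dt) * [p*38.355037 + (1-p)*1.790000] = 16.283949; exercise = 15.594789; V(1,0) = max -> 16.283949
  V(1,1) = exp(-r*dt) * [p*1.790000 + (1-p)*0.000000] = 0.712633; exercise = 0.000000; V(1,1) = max -> 0.712633
  V(0,0) = exp(-r*dt) * [p*16.283949 + (1-p)*0.712633] = 6.886675; exercise = 1.790000; V(0,0) = max -> 6.886675

Answer: Price = V(0,0) = 6.8867


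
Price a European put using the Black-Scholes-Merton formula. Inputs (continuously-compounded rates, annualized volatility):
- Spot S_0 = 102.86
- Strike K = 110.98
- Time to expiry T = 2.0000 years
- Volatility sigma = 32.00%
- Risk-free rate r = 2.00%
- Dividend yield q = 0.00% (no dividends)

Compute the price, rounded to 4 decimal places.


d1 = (ln(S/K) + (r - q + 0.5*sigma^2) * T) / (sigma * sqrt(T)) = 0.14676628
d2 = d1 - sigma * sqrt(T) = -0.30578206
exp(-rT) = 0.96078944; exp(-qT) = 1.00000000
P = K * exp(-rT) * N(-d2) - S_0 * exp(-qT) * N(-d1)
N(-d1) = 0.44165825; N(-d2) = 0.62011471
P = 110.9800 * 0.96078944 * 0.62011471 - 102.8600 * 1.00000000 * 0.44165825 = 20.6929

Answer: Price = 20.6929


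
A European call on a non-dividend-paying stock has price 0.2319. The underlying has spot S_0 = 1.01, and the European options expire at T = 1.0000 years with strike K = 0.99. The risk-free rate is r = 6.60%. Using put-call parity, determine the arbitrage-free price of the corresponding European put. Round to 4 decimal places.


Answer: Put price = 0.1487

Derivation:
Put-call parity: C - P = S_0 * exp(-qT) - K * exp(-rT).
S_0 * exp(-qT) = 1.0100 * 1.00000000 = 1.01000000
K * exp(-rT) = 0.9900 * 0.93613086 = 0.92676956
P = C - S*exp(-qT) + K*exp(-rT)
P = 0.2319 - 1.01000000 + 0.92676956 = 0.1487


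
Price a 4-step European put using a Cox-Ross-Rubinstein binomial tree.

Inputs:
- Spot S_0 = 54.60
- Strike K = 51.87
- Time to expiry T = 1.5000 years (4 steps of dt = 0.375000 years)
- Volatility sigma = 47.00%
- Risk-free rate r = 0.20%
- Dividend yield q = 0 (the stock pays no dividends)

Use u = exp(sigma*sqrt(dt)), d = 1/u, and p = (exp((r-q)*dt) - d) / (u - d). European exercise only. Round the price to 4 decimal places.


dt = T/N = 0.375000
u = exp(sigma*sqrt(dt)) = 1.333511; d = 1/u = 0.749900
p = (exp((r-q)*dt) - d) / (u - d) = 0.429824
Discount per step: exp(-r*dt) = 0.999250
Stock lattice S(k, i) with i counting down-moves:
  k=0: S(0,0) = 54.6000
  k=1: S(1,0) = 72.8097; S(1,1) = 40.9446
  k=2: S(2,0) = 97.0925; S(2,1) = 54.6000; S(2,2) = 30.7043
  k=3: S(3,0) = 129.4739; S(3,1) = 72.8097; S(3,2) = 40.9446; S(3,3) = 23.0252
  k=4: S(4,0) = 172.6548; S(4,1) = 97.0925; S(4,2) = 54.6000; S(4,3) = 30.7043; S(4,4) = 17.2666
Terminal payoffs V(N, i) = max(K - S_T, 0):
  V(4,0) = 0.000000; V(4,1) = 0.000000; V(4,2) = 0.000000; V(4,3) = 21.165667; V(4,4) = 34.603405
Backward induction: V(k, i) = exp(-r*dt) * [p * V(k+1, i) + (1-p) * V(k+1, i+1)].
  V(3,0) = exp(-r*dt) * [p*0.000000 + (1-p)*0.000000] = 0.000000
  V(3,1) = exp(-r*dt) * [p*0.000000 + (1-p)*0.000000] = 0.000000
  V(3,2) = exp(-r*dt) * [p*0.000000 + (1-p)*21.165667] = 12.059098
  V(3,3) = exp(-r*dt) * [p*21.165667 + (1-p)*34.603405] = 28.805924
  V(2,0) = exp(-r*dt) * [p*0.000000 + (1-p)*0.000000] = 0.000000
  V(2,1) = exp(-r*dt) * [p*0.000000 + (1-p)*12.059098] = 6.870648
  V(2,2) = exp(-r*dt) * [p*12.059098 + (1-p)*28.805924] = 21.591529
  V(1,0) = exp(-r*dt) * [p*0.000000 + (1-p)*6.870648] = 3.914538
  V(1,1) = exp(-r*dt) * [p*6.870648 + (1-p)*21.591529] = 15.252691
  V(0,0) = exp(-r*dt) * [p*3.914538 + (1-p)*15.252691] = 10.371494

Answer: Price = V(0,0) = 10.3715


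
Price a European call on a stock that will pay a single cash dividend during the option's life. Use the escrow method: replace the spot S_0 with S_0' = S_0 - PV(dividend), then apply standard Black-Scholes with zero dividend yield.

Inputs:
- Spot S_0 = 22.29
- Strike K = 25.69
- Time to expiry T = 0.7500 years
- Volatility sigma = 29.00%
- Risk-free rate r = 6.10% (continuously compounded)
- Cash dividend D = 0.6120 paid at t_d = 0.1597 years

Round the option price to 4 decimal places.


Answer: Price = 1.1541

Derivation:
PV(D) = D * exp(-r * t_d) = 0.6120 * 0.99030560 = 0.60606703
S_0' = S_0 - PV(D) = 22.2900 - 0.60606703 = 21.68393297
d1 = (ln(S_0'/K) + (r + sigma^2/2)*T) / (sigma*sqrt(T)) = -0.36728532
d2 = d1 - sigma*sqrt(T) = -0.61843269
exp(-rT) = 0.95528075
N(d1) = 0.35670310; N(d2) = 0.26814508
C = S_0' * N(d1) - K * exp(-rT) * N(d2) = 21.68393297 * 0.35670310 - 25.6900 * 0.95528075 * 0.26814508 = 1.1541


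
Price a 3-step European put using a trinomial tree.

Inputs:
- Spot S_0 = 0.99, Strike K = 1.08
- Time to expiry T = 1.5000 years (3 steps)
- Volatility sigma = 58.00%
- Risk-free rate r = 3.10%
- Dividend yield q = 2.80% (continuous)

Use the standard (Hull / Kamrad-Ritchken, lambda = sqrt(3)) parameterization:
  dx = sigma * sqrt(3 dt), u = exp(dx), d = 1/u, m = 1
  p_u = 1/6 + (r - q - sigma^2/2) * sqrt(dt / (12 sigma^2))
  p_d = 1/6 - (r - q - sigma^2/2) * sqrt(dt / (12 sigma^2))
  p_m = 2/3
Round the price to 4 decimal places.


dt = T/N = 0.500000; dx = sigma*sqrt(3*dt) = 0.710352
u = exp(dx) = 2.034707; d = 1/u = 0.491471
p_u = 0.108526, p_m = 0.666667, p_d = 0.224807
Discount per step: exp(-r*dt) = 0.984620
Stock lattice S(k, j) with j the centered position index:
  k=0: S(0,+0) = 0.9900
  k=1: S(1,-1) = 0.4866; S(1,+0) = 0.9900; S(1,+1) = 2.0144
  k=2: S(2,-2) = 0.2391; S(2,-1) = 0.4866; S(2,+0) = 0.9900; S(2,+1) = 2.0144; S(2,+2) = 4.0986
  k=3: S(3,-3) = 0.1175; S(3,-2) = 0.2391; S(3,-1) = 0.4866; S(3,+0) = 0.9900; S(3,+1) = 2.0144; S(3,+2) = 4.0986; S(3,+3) = 8.3395
Terminal payoffs V(N, j) = max(K - S_T, 0):
  V(3,-3) = 0.962475; V(3,-2) = 0.840872; V(3,-1) = 0.593444; V(3,+0) = 0.090000; V(3,+1) = 0.000000; V(3,+2) = 0.000000; V(3,+3) = 0.000000
Backward induction: V(k, j) = exp(-r*dt) * [p_u * V(k+1, j+1) + p_m * V(k+1, j) + p_d * V(k+1, j-1)]
  V(2,-2) = exp(-r*dt) * [p_u*0.593444 + p_m*0.840872 + p_d*0.962475] = 0.828416
  V(2,-1) = exp(-r*dt) * [p_u*0.090000 + p_m*0.593444 + p_d*0.840872] = 0.585287
  V(2,+0) = exp(-r*dt) * [p_u*0.000000 + p_m*0.090000 + p_d*0.593444] = 0.190435
  V(2,+1) = exp(-r*dt) * [p_u*0.000000 + p_m*0.000000 + p_d*0.090000] = 0.019921
  V(2,+2) = exp(-r*dt) * [p_u*0.000000 + p_m*0.000000 + p_d*0.000000] = 0.000000
  V(1,-1) = exp(-r*dt) * [p_u*0.190435 + p_m*0.585287 + p_d*0.828416] = 0.587909
  V(1,+0) = exp(-r*dt) * [p_u*0.019921 + p_m*0.190435 + p_d*0.585287] = 0.256686
  V(1,+1) = exp(-r*dt) * [p_u*0.000000 + p_m*0.019921 + p_d*0.190435] = 0.055229
  V(0,+0) = exp(-r*dt) * [p_u*0.055229 + p_m*0.256686 + p_d*0.587909] = 0.304527

Answer: Price = V(0,0) = 0.3045


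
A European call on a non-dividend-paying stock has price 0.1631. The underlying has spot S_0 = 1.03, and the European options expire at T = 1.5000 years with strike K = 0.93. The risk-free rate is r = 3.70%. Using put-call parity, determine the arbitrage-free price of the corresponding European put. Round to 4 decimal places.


Put-call parity: C - P = S_0 * exp(-qT) - K * exp(-rT).
S_0 * exp(-qT) = 1.0300 * 1.00000000 = 1.03000000
K * exp(-rT) = 0.9300 * 0.94601202 = 0.87979118
P = C - S*exp(-qT) + K*exp(-rT)
P = 0.1631 - 1.03000000 + 0.87979118 = 0.0129

Answer: Put price = 0.0129


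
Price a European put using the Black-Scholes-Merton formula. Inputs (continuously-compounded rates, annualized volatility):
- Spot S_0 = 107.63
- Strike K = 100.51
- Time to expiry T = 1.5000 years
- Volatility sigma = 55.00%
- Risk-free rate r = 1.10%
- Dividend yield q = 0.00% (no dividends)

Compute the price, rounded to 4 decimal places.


Answer: Price = 23.0557

Derivation:
d1 = (ln(S/K) + (r - q + 0.5*sigma^2) * T) / (sigma * sqrt(T)) = 0.46290486
d2 = d1 - sigma * sqrt(T) = -0.21070482
exp(-rT) = 0.98363538; exp(-qT) = 1.00000000
P = K * exp(-rT) * N(-d2) - S_0 * exp(-qT) * N(-d1)
N(-d1) = 0.32171628; N(-d2) = 0.58344119
P = 100.5100 * 0.98363538 * 0.58344119 - 107.6300 * 1.00000000 * 0.32171628 = 23.0557


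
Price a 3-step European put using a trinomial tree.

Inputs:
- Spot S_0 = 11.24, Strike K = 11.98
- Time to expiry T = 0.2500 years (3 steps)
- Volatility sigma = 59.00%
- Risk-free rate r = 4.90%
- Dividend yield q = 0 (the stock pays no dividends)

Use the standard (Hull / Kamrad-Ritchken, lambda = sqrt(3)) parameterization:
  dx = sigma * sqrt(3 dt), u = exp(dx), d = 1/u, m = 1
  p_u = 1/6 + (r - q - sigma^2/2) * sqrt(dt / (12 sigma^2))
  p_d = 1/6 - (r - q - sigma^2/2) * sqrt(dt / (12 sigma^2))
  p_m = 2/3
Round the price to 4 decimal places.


dt = T/N = 0.083333; dx = sigma*sqrt(3*dt) = 0.295000
u = exp(dx) = 1.343126; d = 1/u = 0.744532
p_u = 0.149004, p_m = 0.666667, p_d = 0.184329
Discount per step: exp(-r*dt) = 0.995925
Stock lattice S(k, j) with j the centered position index:
  k=0: S(0,+0) = 11.2400
  k=1: S(1,-1) = 8.3685; S(1,+0) = 11.2400; S(1,+1) = 15.0967
  k=2: S(2,-2) = 6.2306; S(2,-1) = 8.3685; S(2,+0) = 11.2400; S(2,+1) = 15.0967; S(2,+2) = 20.2768
  k=3: S(3,-3) = 4.6389; S(3,-2) = 6.2306; S(3,-1) = 8.3685; S(3,+0) = 11.2400; S(3,+1) = 15.0967; S(3,+2) = 20.2768; S(3,+3) = 27.2343
Terminal payoffs V(N, j) = max(K - S_T, 0):
  V(3,-3) = 7.341093; V(3,-2) = 5.749361; V(3,-1) = 3.611465; V(3,+0) = 0.740000; V(3,+1) = 0.000000; V(3,+2) = 0.000000; V(3,+3) = 0.000000
Backward induction: V(k, j) = exp(-r*dt) * [p_u * V(k+1, j+1) + p_m * V(k+1, j) + p_d * V(k+1, j-1)]
  V(2,-2) = exp(-r*dt) * [p_u*3.611465 + p_m*5.749361 + p_d*7.341093] = 5.700882
  V(2,-1) = exp(-r*dt) * [p_u*0.740000 + p_m*3.611465 + p_d*5.749361] = 3.563102
  V(2,+0) = exp(-r*dt) * [p_u*0.000000 + p_m*0.740000 + p_d*3.611465] = 1.154308
  V(2,+1) = exp(-r*dt) * [p_u*0.000000 + p_m*0.000000 + p_d*0.740000] = 0.135848
  V(2,+2) = exp(-r*dt) * [p_u*0.000000 + p_m*0.000000 + p_d*0.000000] = 0.000000
  V(1,-1) = exp(-r*dt) * [p_u*1.154308 + p_m*3.563102 + p_d*5.700882] = 3.583574
  V(1,+0) = exp(-r*dt) * [p_u*0.135848 + p_m*1.154308 + p_d*3.563102] = 1.440669
  V(1,+1) = exp(-r*dt) * [p_u*0.000000 + p_m*0.135848 + p_d*1.154308] = 0.302102
  V(0,+0) = exp(-r*dt) * [p_u*0.302102 + p_m*1.440669 + p_d*3.583574] = 1.659229

Answer: Price = V(0,0) = 1.6592


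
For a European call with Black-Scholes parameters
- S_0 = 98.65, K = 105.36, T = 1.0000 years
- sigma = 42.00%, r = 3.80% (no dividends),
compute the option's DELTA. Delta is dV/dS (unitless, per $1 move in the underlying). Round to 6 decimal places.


d1 = 0.1437980358; d2 = -0.2762019642
phi(d1) = 0.3948388900; exp(-qT) = 1.0000000000; exp(-rT) = 0.9627129409
N(d1) = 0.5571700230
Delta = exp(-qT) * N(d1) = 1.0000000000 * 0.5571700230 = 0.557170

Answer: Delta = 0.557170


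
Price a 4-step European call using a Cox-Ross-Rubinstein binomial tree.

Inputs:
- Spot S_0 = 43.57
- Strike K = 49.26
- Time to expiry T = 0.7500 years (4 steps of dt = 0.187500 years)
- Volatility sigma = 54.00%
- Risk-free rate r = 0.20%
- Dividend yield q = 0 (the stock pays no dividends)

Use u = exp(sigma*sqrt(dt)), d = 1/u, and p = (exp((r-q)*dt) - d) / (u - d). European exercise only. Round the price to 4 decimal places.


Answer: Price = V(0,0) = 6.2826

Derivation:
dt = T/N = 0.187500
u = exp(sigma*sqrt(dt)) = 1.263426; d = 1/u = 0.791499
p = (exp((r-q)*dt) - d) / (u - d) = 0.442603
Discount per step: exp(-r*dt) = 0.999625
Stock lattice S(k, i) with i counting down-moves:
  k=0: S(0,0) = 43.5700
  k=1: S(1,0) = 55.0475; S(1,1) = 34.4856
  k=2: S(2,0) = 69.5484; S(2,1) = 43.5700; S(2,2) = 27.2953
  k=3: S(3,0) = 87.8692; S(3,1) = 55.0475; S(3,2) = 34.4856; S(3,3) = 21.6042
  k=4: S(4,0) = 111.0162; S(4,1) = 69.5484; S(4,2) = 43.5700; S(4,3) = 27.2953; S(4,4) = 17.0997
Terminal payoffs V(N, i) = max(S_T - K, 0):
  V(4,0) = 61.756215; V(4,1) = 20.288375; V(4,2) = 0.000000; V(4,3) = 0.000000; V(4,4) = 0.000000
Backward induction: V(k, i) = exp(-r*dt) * [p * V(k+1, i) + (1-p) * V(k+1, i+1)].
  V(3,0) = exp(-r*dt) * [p*61.756215 + (1-p)*20.288375] = 38.627675
  V(3,1) = exp(-r*dt) * [p*20.288375 + (1-p)*0.000000] = 8.976328
  V(3,2) = exp(-r*dt) * [p*0.000000 + (1-p)*0.000000] = 0.000000
  V(3,3) = exp(-r*dt) * [p*0.000000 + (1-p)*0.000000] = 0.000000
  V(2,0) = exp(-r*dt) * [p*38.627675 + (1-p)*8.976328] = 22.091816
  V(2,1) = exp(-r*dt) * [p*8.976328 + (1-p)*0.000000] = 3.971460
  V(2,2) = exp(-r*dt) * [p*0.000000 + (1-p)*0.000000] = 0.000000
  V(1,0) = exp(-r*dt) * [p*22.091816 + (1-p)*3.971460] = 11.987086
  V(1,1) = exp(-r*dt) * [p*3.971460 + (1-p)*0.000000] = 1.757121
  V(0,0) = exp(-r*dt) * [p*11.987086 + (1-p)*1.757121] = 6.282577
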